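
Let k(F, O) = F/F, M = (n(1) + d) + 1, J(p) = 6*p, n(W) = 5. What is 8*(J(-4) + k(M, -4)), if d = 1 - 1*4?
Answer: -184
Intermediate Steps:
d = -3 (d = 1 - 4 = -3)
M = 3 (M = (5 - 3) + 1 = 2 + 1 = 3)
k(F, O) = 1
8*(J(-4) + k(M, -4)) = 8*(6*(-4) + 1) = 8*(-24 + 1) = 8*(-23) = -184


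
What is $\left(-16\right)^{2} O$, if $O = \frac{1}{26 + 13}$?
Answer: $\frac{256}{39} \approx 6.5641$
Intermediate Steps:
$O = \frac{1}{39} \approx 0.025641$
$\left(-16\right)^{2} O = \left(-16\right)^{2} \cdot \frac{1}{39} = 256 \cdot \frac{1}{39} = \frac{256}{39}$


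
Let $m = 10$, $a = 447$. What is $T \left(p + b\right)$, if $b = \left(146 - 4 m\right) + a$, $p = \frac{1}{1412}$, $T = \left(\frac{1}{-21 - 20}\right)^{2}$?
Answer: $\frac{780837}{2373572} \approx 0.32897$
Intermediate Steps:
$T = \frac{1}{1681}$ ($T = \left(\frac{1}{-41}\right)^{2} = \left(- \frac{1}{41}\right)^{2} = \frac{1}{1681} \approx 0.00059488$)
$p = \frac{1}{1412} \approx 0.00070821$
$b = 553$ ($b = \left(146 - 40\right) + 447 = 106 + 447 = 553$)
$T \left(p + b\right) = \frac{\frac{1}{1412} + 553}{1681} = \frac{1}{1681} \cdot \frac{780837}{1412} = \frac{780837}{2373572}$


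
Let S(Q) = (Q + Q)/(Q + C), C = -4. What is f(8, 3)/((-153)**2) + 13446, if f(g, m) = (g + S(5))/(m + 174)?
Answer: 6190229144/460377 ≈ 13446.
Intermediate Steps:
S(Q) = 2*Q/(-4 + Q) (S(Q) = (Q + Q)/(Q - 4) = (2*Q)/(-4 + Q) = 2*Q/(-4 + Q))
f(g, m) = (10 + g)/(174 + m) (f(g, m) = (g + 2*5/(-4 + 5))/(m + 174) = (g + 2*5/1)/(174 + m) = (g + 2*5*1)/(174 + m) = (g + 10)/(174 + m) = (10 + g)/(174 + m))
f(8, 3)/((-153)**2) + 13446 = ((10 + 8)/(174 + 3))/((-153)**2) + 13446 = (18/177)/23409 + 13446 = ((1/177)*18)*(1/23409) + 13446 = (6/59)*(1/23409) + 13446 = 2/460377 + 13446 = 6190229144/460377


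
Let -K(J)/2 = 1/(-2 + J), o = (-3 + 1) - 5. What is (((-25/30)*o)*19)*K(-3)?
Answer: 133/3 ≈ 44.333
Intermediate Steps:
o = -7 (o = -2 - 5 = -7)
K(J) = -2/(-2 + J)
(((-25/30)*o)*19)*K(-3) = ((-25/30*(-7))*19)*(-2/(-2 - 3)) = ((-25*1/30*(-7))*19)*(-2/(-5)) = (-⅚*(-7)*19)*(-2*(-⅕)) = ((35/6)*19)*(⅖) = (665/6)*(⅖) = 133/3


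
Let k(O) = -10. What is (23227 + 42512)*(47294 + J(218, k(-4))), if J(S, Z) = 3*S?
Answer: 3152053572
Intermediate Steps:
(23227 + 42512)*(47294 + J(218, k(-4))) = (23227 + 42512)*(47294 + 3*218) = 65739*(47294 + 654) = 65739*47948 = 3152053572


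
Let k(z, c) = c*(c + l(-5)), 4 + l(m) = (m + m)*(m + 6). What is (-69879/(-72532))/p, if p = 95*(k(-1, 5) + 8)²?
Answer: 69879/9433149260 ≈ 7.4078e-6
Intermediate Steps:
l(m) = -4 + 2*m*(6 + m) (l(m) = -4 + (m + m)*(m + 6) = -4 + (2*m)*(6 + m) = -4 + 2*m*(6 + m))
k(z, c) = c*(-14 + c) (k(z, c) = c*(c + (-4 + 2*(-5)² + 12*(-5))) = c*(c + (-4 + 2*25 - 60)) = c*(c + (-4 + 50 - 60)) = c*(c - 14) = c*(-14 + c))
p = 130055 (p = 95*(5*(-14 + 5) + 8)² = 95*(5*(-9) + 8)² = 95*(-45 + 8)² = 95*(-37)² = 95*1369 = 130055)
(-69879/(-72532))/p = -69879/(-72532)/130055 = -69879*(-1/72532)*(1/130055) = (69879/72532)*(1/130055) = 69879/9433149260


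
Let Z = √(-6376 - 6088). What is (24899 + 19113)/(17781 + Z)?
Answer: 782577372/316176425 - 176048*I*√779/316176425 ≈ 2.4751 - 0.015541*I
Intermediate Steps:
Z = 4*I*√779 (Z = √(-12464) = 4*I*√779 ≈ 111.64*I)
(24899 + 19113)/(17781 + Z) = (24899 + 19113)/(17781 + 4*I*√779) = 44012/(17781 + 4*I*√779)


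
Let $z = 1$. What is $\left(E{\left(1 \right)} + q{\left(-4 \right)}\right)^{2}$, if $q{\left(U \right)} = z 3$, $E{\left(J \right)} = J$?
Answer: $16$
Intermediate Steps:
$q{\left(U \right)} = 3$ ($q{\left(U \right)} = 1 \cdot 3 = 3$)
$\left(E{\left(1 \right)} + q{\left(-4 \right)}\right)^{2} = \left(1 + 3\right)^{2} = 4^{2} = 16$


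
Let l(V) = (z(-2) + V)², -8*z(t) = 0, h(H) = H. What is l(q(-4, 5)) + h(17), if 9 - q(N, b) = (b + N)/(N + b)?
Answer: 81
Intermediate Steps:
z(t) = 0 (z(t) = -⅛*0 = 0)
q(N, b) = 8 (q(N, b) = 9 - (b + N)/(N + b) = 9 - (N + b)/(N + b) = 9 - 1*1 = 9 - 1 = 8)
l(V) = V² (l(V) = (0 + V)² = V²)
l(q(-4, 5)) + h(17) = 8² + 17 = 64 + 17 = 81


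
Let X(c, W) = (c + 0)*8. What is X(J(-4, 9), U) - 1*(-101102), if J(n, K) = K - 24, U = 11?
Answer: 100982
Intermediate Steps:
J(n, K) = -24 + K
X(c, W) = 8*c (X(c, W) = c*8 = 8*c)
X(J(-4, 9), U) - 1*(-101102) = 8*(-24 + 9) - 1*(-101102) = 8*(-15) + 101102 = -120 + 101102 = 100982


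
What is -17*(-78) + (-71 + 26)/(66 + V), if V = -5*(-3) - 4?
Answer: 102057/77 ≈ 1325.4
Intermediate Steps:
V = 11 (V = 15 - 4 = 11)
-17*(-78) + (-71 + 26)/(66 + V) = -17*(-78) + (-71 + 26)/(66 + 11) = 1326 - 45/77 = 102057/77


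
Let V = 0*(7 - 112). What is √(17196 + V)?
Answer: 2*√4299 ≈ 131.13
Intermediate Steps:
V = 0 (V = 0*(-105) = 0)
√(17196 + V) = √(17196 + 0) = √17196 = 2*√4299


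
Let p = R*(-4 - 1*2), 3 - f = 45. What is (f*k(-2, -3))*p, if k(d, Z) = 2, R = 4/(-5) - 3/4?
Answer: -3906/5 ≈ -781.20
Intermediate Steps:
R = -31/20 (R = 4*(-⅕) - 3*¼ = -⅘ - ¾ = -31/20 ≈ -1.5500)
f = -42 (f = 3 - 1*45 = 3 - 45 = -42)
p = 93/10 (p = -31*(-4 - 1*2)/20 = -31*(-4 - 2)/20 = -31/20*(-6) = 93/10 ≈ 9.3000)
(f*k(-2, -3))*p = -42*2*(93/10) = -84*93/10 = -3906/5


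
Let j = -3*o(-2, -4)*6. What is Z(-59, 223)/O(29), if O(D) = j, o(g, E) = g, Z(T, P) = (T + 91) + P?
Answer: 85/12 ≈ 7.0833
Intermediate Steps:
Z(T, P) = 91 + P + T (Z(T, P) = (91 + T) + P = 91 + P + T)
j = 36 (j = -3*(-2)*6 = 6*6 = 36)
O(D) = 36
Z(-59, 223)/O(29) = (91 + 223 - 59)/36 = 255*(1/36) = 85/12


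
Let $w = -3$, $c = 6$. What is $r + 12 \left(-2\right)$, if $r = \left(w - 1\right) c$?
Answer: $-48$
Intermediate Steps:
$r = -24$ ($r = \left(-3 - 1\right) 6 = \left(-4\right) 6 = -24$)
$r + 12 \left(-2\right) = -24 + 12 \left(-2\right) = -24 - 24 = -48$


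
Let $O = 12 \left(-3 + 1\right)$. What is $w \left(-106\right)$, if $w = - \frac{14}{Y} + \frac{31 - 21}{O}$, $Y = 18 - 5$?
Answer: $\frac{12349}{78} \approx 158.32$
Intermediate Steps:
$O = -24$ ($O = 12 \left(-2\right) = -24$)
$Y = 13$
$w = - \frac{233}{156}$ ($w = - \frac{14}{13} + \frac{31 - 21}{-24} = \left(-14\right) \frac{1}{13} + 10 \left(- \frac{1}{24}\right) = - \frac{14}{13} - \frac{5}{12} = - \frac{233}{156} \approx -1.4936$)
$w \left(-106\right) = \left(- \frac{233}{156}\right) \left(-106\right) = \frac{12349}{78}$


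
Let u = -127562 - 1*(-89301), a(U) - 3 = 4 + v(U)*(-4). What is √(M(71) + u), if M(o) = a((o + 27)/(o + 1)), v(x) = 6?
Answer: I*√38278 ≈ 195.65*I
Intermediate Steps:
a(U) = -17 (a(U) = 3 + (4 + 6*(-4)) = 3 + (4 - 24) = 3 - 20 = -17)
M(o) = -17
u = -38261 (u = -127562 + 89301 = -38261)
√(M(71) + u) = √(-17 - 38261) = √(-38278) = I*√38278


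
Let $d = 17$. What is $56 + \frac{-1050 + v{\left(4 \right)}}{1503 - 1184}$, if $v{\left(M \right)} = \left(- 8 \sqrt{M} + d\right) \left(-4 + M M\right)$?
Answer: $\frac{16826}{319} \approx 52.746$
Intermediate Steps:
$v{\left(M \right)} = \left(-4 + M^{2}\right) \left(17 - 8 \sqrt{M}\right)$ ($v{\left(M \right)} = \left(- 8 \sqrt{M} + 17\right) \left(-4 + M M\right) = \left(17 - 8 \sqrt{M}\right) \left(-4 + M^{2}\right) = \left(-4 + M^{2}\right) \left(17 - 8 \sqrt{M}\right)$)
$56 + \frac{-1050 + v{\left(4 \right)}}{1503 - 1184} = 56 + \frac{-1050 + \left(-68 - 8 \cdot 4^{\frac{5}{2}} + 17 \cdot 4^{2} + 32 \sqrt{4}\right)}{1503 - 1184} = 56 + \frac{-1050 + \left(-68 - 256 + 17 \cdot 16 + 32 \cdot 2\right)}{319} = 56 + \left(-1050 + \left(-68 - 256 + 272 + 64\right)\right) \frac{1}{319} = 56 + \left(-1050 + 12\right) \frac{1}{319} = 56 - \frac{1038}{319} = \frac{16826}{319}$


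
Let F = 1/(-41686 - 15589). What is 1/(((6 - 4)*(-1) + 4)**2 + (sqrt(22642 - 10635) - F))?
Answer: -13121759775/39335583211174 + 3280425625*sqrt(12007)/39335583211174 ≈ 0.0088046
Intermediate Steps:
F = -1/57275 (F = 1/(-57275) = -1/57275 ≈ -1.7460e-5)
1/(((6 - 4)*(-1) + 4)**2 + (sqrt(22642 - 10635) - F)) = 1/(((6 - 4)*(-1) + 4)**2 + (sqrt(22642 - 10635) - 1*(-1/57275))) = 1/((2*(-1) + 4)**2 + (sqrt(12007) + 1/57275)) = 1/((-2 + 4)**2 + (1/57275 + sqrt(12007))) = 1/(2**2 + (1/57275 + sqrt(12007))) = 1/(4 + (1/57275 + sqrt(12007))) = 1/(229101/57275 + sqrt(12007))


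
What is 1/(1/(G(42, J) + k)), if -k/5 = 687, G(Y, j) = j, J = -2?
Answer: -3437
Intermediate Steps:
k = -3435 (k = -5*687 = -3435)
1/(1/(G(42, J) + k)) = 1/(1/(-2 - 3435)) = 1/(1/(-3437)) = 1/(-1/3437) = -3437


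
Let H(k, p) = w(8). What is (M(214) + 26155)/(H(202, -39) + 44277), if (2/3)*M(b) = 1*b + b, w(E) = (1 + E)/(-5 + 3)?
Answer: 53594/88545 ≈ 0.60527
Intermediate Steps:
w(E) = -1/2 - E/2 (w(E) = (1 + E)/(-2) = (1 + E)*(-1/2) = -1/2 - E/2)
M(b) = 3*b (M(b) = 3*(1*b + b)/2 = 3*(b + b)/2 = 3*(2*b)/2 = 3*b)
H(k, p) = -9/2 (H(k, p) = -1/2 - 1/2*8 = -1/2 - 4 = -9/2)
(M(214) + 26155)/(H(202, -39) + 44277) = (3*214 + 26155)/(-9/2 + 44277) = (642 + 26155)/(88545/2) = 26797*(2/88545) = 53594/88545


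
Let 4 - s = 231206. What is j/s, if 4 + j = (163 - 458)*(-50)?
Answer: -7373/115601 ≈ -0.063780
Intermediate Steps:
s = -231202 (s = 4 - 1*231206 = 4 - 231206 = -231202)
j = 14746 (j = -4 + (163 - 458)*(-50) = -4 - 295*(-50) = -4 + 14750 = 14746)
j/s = 14746/(-231202) = 14746*(-1/231202) = -7373/115601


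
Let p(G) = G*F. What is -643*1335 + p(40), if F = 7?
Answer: -858125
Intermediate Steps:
p(G) = 7*G (p(G) = G*7 = 7*G)
-643*1335 + p(40) = -643*1335 + 7*40 = -858405 + 280 = -858125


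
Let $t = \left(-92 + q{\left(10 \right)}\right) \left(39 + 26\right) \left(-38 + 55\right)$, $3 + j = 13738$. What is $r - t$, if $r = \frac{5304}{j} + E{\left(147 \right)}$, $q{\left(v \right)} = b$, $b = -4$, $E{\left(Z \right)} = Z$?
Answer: $\frac{1459033149}{13735} \approx 1.0623 \cdot 10^{5}$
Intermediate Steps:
$j = 13735$ ($j = -3 + 13738 = 13735$)
$q{\left(v \right)} = -4$
$r = \frac{2024349}{13735}$ ($r = \frac{5304}{13735} + 147 = \frac{2024349}{13735} \approx 147.39$)
$t = -106080$ ($t = \left(-92 - 4\right) \left(39 + 26\right) \left(-38 + 55\right) = - 96 \cdot 65 \cdot 17 = \left(-96\right) 1105 = -106080$)
$r - t = \frac{2024349}{13735} - -106080 = \frac{2024349}{13735} + 106080 = \frac{1459033149}{13735}$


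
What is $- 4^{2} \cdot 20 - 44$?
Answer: $-364$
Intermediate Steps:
$- 4^{2} \cdot 20 - 44 = \left(-1\right) 16 \cdot 20 - 44 = \left(-16\right) 20 - 44 = -320 - 44 = -364$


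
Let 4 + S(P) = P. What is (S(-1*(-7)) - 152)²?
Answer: 22201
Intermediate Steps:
S(P) = -4 + P
(S(-1*(-7)) - 152)² = ((-4 - 1*(-7)) - 152)² = ((-4 + 7) - 152)² = (3 - 152)² = (-149)² = 22201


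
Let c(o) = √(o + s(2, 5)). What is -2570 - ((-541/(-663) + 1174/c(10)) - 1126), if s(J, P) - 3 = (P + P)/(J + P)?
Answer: -957913/663 - 1174*√707/101 ≈ -1753.9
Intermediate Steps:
s(J, P) = 3 + 2*P/(J + P) (s(J, P) = 3 + (P + P)/(J + P) = 3 + (2*P)/(J + P) = 3 + 2*P/(J + P))
c(o) = √(31/7 + o) (c(o) = √(o + (3*2 + 5*5)/(2 + 5)) = √(o + (6 + 25)/7) = √(o + (⅐)*31) = √(o + 31/7) = √(31/7 + o))
-2570 - ((-541/(-663) + 1174/c(10)) - 1126) = -2570 - ((-541/(-663) + 1174/((√(217 + 49*10)/7))) - 1126) = -2570 - ((-541*(-1/663) + 1174/((√(217 + 490)/7))) - 1126) = -2570 - ((541/663 + 1174/((√707/7))) - 1126) = -2570 - ((541/663 + 1174*(√707/101)) - 1126) = -2570 - ((541/663 + 1174*√707/101) - 1126) = -2570 - (-745997/663 + 1174*√707/101) = -2570 + (745997/663 - 1174*√707/101) = -957913/663 - 1174*√707/101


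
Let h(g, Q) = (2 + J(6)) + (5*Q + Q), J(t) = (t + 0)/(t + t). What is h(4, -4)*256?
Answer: -5504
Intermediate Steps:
J(t) = 1/2 (J(t) = t/((2*t)) = t*(1/(2*t)) = 1/2)
h(g, Q) = 5/2 + 6*Q (h(g, Q) = (2 + 1/2) + (5*Q + Q) = 5/2 + 6*Q)
h(4, -4)*256 = (5/2 + 6*(-4))*256 = (5/2 - 24)*256 = -43/2*256 = -5504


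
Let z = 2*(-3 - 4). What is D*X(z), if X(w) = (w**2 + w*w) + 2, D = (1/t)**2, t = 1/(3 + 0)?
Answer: 3546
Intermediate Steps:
t = 1/3 ≈ 0.33333
z = -14 (z = 2*(-7) = -14)
D = 9 (D = (1/(1/3))**2 = 3**2 = 9)
X(w) = 2 + 2*w**2 (X(w) = (w**2 + w**2) + 2 = 2*w**2 + 2 = 2 + 2*w**2)
D*X(z) = 9*(2 + 2*(-14)**2) = 9*(2 + 2*196) = 9*(2 + 392) = 9*394 = 3546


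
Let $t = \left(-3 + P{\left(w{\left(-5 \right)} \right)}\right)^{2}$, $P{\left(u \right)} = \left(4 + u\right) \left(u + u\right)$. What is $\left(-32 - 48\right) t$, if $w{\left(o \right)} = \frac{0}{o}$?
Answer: $-720$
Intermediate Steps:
$w{\left(o \right)} = 0$
$P{\left(u \right)} = 2 u \left(4 + u\right)$ ($P{\left(u \right)} = \left(4 + u\right) 2 u = 2 u \left(4 + u\right)$)
$t = 9$ ($t = \left(-3 + 2 \cdot 0 \left(4 + 0\right)\right)^{2} = \left(-3 + 2 \cdot 0 \cdot 4\right)^{2} = \left(-3 + 0\right)^{2} = \left(-3\right)^{2} = 9$)
$\left(-32 - 48\right) t = \left(-32 - 48\right) 9 = \left(-80\right) 9 = -720$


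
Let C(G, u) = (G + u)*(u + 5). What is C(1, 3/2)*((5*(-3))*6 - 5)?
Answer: -6175/4 ≈ -1543.8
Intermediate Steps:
C(G, u) = (5 + u)*(G + u) (C(G, u) = (G + u)*(5 + u) = (5 + u)*(G + u))
C(1, 3/2)*((5*(-3))*6 - 5) = ((3/2)² + 5*1 + 5*(3/2) + 1*(3/2))*((5*(-3))*6 - 5) = ((3*(½))² + 5 + 5*(3*(½)) + 1*(3*(½)))*(-15*6 - 5) = ((3/2)² + 5 + 5*(3/2) + 1*(3/2))*(-90 - 5) = (9/4 + 5 + 15/2 + 3/2)*(-95) = (65/4)*(-95) = -6175/4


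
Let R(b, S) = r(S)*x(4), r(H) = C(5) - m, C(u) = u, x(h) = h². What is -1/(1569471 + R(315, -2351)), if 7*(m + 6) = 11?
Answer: -7/10987353 ≈ -6.3710e-7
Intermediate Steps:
m = -31/7 (m = -6 + (⅐)*11 = -6 + 11/7 = -31/7 ≈ -4.4286)
r(H) = 66/7 (r(H) = 5 - 1*(-31/7) = 5 + 31/7 = 66/7)
R(b, S) = 1056/7 (R(b, S) = (66/7)*4² = (66/7)*16 = 1056/7)
-1/(1569471 + R(315, -2351)) = -1/(1569471 + 1056/7) = -1/10987353/7 = -1*7/10987353 = -7/10987353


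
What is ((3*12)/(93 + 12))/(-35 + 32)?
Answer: -4/35 ≈ -0.11429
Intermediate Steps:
((3*12)/(93 + 12))/(-35 + 32) = (36/105)/(-3) = ((1/105)*36)*(-⅓) = (12/35)*(-⅓) = -4/35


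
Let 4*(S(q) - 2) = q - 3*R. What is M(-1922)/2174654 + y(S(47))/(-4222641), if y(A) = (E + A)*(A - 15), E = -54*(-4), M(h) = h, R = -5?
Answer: -18770740549/18365566282428 ≈ -0.0010221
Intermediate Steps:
S(q) = 23/4 + q/4 (S(q) = 2 + (q - 3*(-5))/4 = 2 + (q + 15)/4 = 2 + (15 + q)/4 = 2 + (15/4 + q/4) = 23/4 + q/4)
E = 216
y(A) = (-15 + A)*(216 + A) (y(A) = (216 + A)*(A - 15) = (216 + A)*(-15 + A) = (-15 + A)*(216 + A))
M(-1922)/2174654 + y(S(47))/(-4222641) = -1922/2174654 + (-3240 + (23/4 + (¼)*47)² + 201*(23/4 + (¼)*47))/(-4222641) = -1922*1/2174654 + (-3240 + (23/4 + 47/4)² + 201*(23/4 + 47/4))*(-1/4222641) = -961/1087327 + (-3240 + (35/2)² + 201*(35/2))*(-1/4222641) = -961/1087327 + (-3240 + 1225/4 + 7035/2)*(-1/4222641) = -961/1087327 + (2335/4)*(-1/4222641) = -961/1087327 - 2335/16890564 = -18770740549/18365566282428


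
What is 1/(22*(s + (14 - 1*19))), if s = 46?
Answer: 1/902 ≈ 0.0011086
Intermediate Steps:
1/(22*(s + (14 - 1*19))) = 1/(22*(46 + (14 - 1*19))) = 1/(22*(46 + (14 - 19))) = 1/(22*(46 - 5)) = 1/(22*41) = 1/902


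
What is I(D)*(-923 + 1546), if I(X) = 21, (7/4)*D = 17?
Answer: 13083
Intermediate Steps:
D = 68/7 (D = (4/7)*17 = 68/7 ≈ 9.7143)
I(D)*(-923 + 1546) = 21*(-923 + 1546) = 21*623 = 13083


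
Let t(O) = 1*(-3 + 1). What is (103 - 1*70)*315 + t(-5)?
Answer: 10393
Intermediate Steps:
t(O) = -2 (t(O) = 1*(-2) = -2)
(103 - 1*70)*315 + t(-5) = (103 - 1*70)*315 - 2 = (103 - 70)*315 - 2 = 33*315 - 2 = 10395 - 2 = 10393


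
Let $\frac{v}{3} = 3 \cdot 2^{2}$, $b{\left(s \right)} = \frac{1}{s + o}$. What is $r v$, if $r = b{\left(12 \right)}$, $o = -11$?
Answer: $36$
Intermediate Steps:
$b{\left(s \right)} = \frac{1}{-11 + s}$ ($b{\left(s \right)} = \frac{1}{s - 11} = \frac{1}{-11 + s}$)
$r = 1$ ($r = \frac{1}{-11 + 12} = 1^{-1} = 1$)
$v = 36$ ($v = 3 \cdot 3 \cdot 2^{2} = 3 \cdot 3 \cdot 4 = 3 \cdot 12 = 36$)
$r v = 1 \cdot 36 = 36$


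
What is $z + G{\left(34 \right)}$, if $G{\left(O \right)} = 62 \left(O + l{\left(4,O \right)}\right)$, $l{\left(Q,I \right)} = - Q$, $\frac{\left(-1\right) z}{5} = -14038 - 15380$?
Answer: $148950$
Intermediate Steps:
$z = 147090$ ($z = - 5 \left(-14038 - 15380\right) = \left(-5\right) \left(-29418\right) = 147090$)
$G{\left(O \right)} = -248 + 62 O$ ($G{\left(O \right)} = 62 \left(O - 4\right) = 62 \left(-4 + O\right) = -248 + 62 O$)
$z + G{\left(34 \right)} = 147090 + \left(-248 + 62 \cdot 34\right) = 147090 + \left(-248 + 2108\right) = 147090 + 1860 = 148950$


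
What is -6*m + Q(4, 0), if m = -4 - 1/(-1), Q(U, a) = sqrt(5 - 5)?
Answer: 18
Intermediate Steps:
Q(U, a) = 0 (Q(U, a) = sqrt(0) = 0)
m = -3 (m = -4 - 1*(-1) = -4 + 1 = -3)
-6*m + Q(4, 0) = -6*(-3) + 0 = 18 + 0 = 18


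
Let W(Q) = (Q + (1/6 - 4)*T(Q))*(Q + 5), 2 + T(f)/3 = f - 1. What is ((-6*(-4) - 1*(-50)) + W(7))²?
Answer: 155236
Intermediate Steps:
T(f) = -9 + 3*f (T(f) = -6 + 3*(f - 1) = -6 + 3*(-1 + f) = -6 + (-3 + 3*f) = -9 + 3*f)
W(Q) = (5 + Q)*(69/2 - 21*Q/2) (W(Q) = (Q + (1/6 - 4)*(-9 + 3*Q))*(Q + 5) = (Q + (⅙ - 4)*(-9 + 3*Q))*(5 + Q) = (Q - 23*(-9 + 3*Q)/6)*(5 + Q) = (Q + (69/2 - 23*Q/2))*(5 + Q) = (69/2 - 21*Q/2)*(5 + Q) = (5 + Q)*(69/2 - 21*Q/2))
((-6*(-4) - 1*(-50)) + W(7))² = ((-6*(-4) - 1*(-50)) + (345/2 - 18*7 - 21/2*7²))² = ((24 + 50) + (345/2 - 126 - 21/2*49))² = (74 + (345/2 - 126 - 1029/2))² = (74 - 468)² = (-394)² = 155236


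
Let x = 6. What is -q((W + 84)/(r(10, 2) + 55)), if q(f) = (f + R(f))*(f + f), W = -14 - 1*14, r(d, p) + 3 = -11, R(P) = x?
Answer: -33824/1681 ≈ -20.121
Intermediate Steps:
R(P) = 6
r(d, p) = -14 (r(d, p) = -3 - 11 = -14)
W = -28 (W = -14 - 14 = -28)
q(f) = 2*f*(6 + f) (q(f) = (f + 6)*(f + f) = (6 + f)*(2*f) = 2*f*(6 + f))
-q((W + 84)/(r(10, 2) + 55)) = -2*(-28 + 84)/(-14 + 55)*(6 + (-28 + 84)/(-14 + 55)) = -2*56/41*(6 + 56/41) = -2*56*(1/41)*(6 + 56*(1/41)) = -2*56*(6 + 56/41)/41 = -2*56*302/(41*41) = -1*33824/1681 = -33824/1681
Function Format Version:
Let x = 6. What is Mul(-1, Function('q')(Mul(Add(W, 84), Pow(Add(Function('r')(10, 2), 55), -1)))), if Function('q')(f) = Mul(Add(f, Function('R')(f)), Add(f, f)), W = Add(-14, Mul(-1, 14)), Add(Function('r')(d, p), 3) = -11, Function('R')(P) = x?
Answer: Rational(-33824, 1681) ≈ -20.121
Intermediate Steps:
Function('R')(P) = 6
Function('r')(d, p) = -14 (Function('r')(d, p) = Add(-3, -11) = -14)
W = -28 (W = Add(-14, -14) = -28)
Function('q')(f) = Mul(2, f, Add(6, f)) (Function('q')(f) = Mul(Add(f, 6), Add(f, f)) = Mul(Add(6, f), Mul(2, f)) = Mul(2, f, Add(6, f)))
Mul(-1, Function('q')(Mul(Add(W, 84), Pow(Add(Function('r')(10, 2), 55), -1)))) = Mul(-1, Mul(2, Mul(Add(-28, 84), Pow(Add(-14, 55), -1)), Add(6, Mul(Add(-28, 84), Pow(Add(-14, 55), -1))))) = Mul(-1, Mul(2, Mul(56, Pow(41, -1)), Add(6, Mul(56, Pow(41, -1))))) = Mul(-1, Mul(2, Mul(56, Rational(1, 41)), Add(6, Mul(56, Rational(1, 41))))) = Mul(-1, Mul(2, Rational(56, 41), Add(6, Rational(56, 41)))) = Mul(-1, Mul(2, Rational(56, 41), Rational(302, 41))) = Mul(-1, Rational(33824, 1681)) = Rational(-33824, 1681)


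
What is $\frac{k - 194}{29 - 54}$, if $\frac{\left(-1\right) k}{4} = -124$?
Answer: $- \frac{302}{25} \approx -12.08$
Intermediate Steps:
$k = 496$ ($k = \left(-4\right) \left(-124\right) = 496$)
$\frac{k - 194}{29 - 54} = \frac{496 - 194}{29 - 54} = \frac{302}{-25} = 302 \left(- \frac{1}{25}\right) = - \frac{302}{25}$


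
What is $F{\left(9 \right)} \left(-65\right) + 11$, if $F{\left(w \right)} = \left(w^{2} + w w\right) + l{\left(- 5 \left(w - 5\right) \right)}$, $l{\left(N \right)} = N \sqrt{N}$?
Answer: $-10519 + 2600 i \sqrt{5} \approx -10519.0 + 5813.8 i$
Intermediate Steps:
$l{\left(N \right)} = N^{\frac{3}{2}}$
$F{\left(w \right)} = \left(25 - 5 w\right)^{\frac{3}{2}} + 2 w^{2}$ ($F{\left(w \right)} = \left(w^{2} + w w\right) + \left(- 5 \left(w - 5\right)\right)^{\frac{3}{2}} = \left(w^{2} + w^{2}\right) + \left(- 5 \left(-5 + w\right)\right)^{\frac{3}{2}} = 2 w^{2} + \left(25 - 5 w\right)^{\frac{3}{2}} = \left(25 - 5 w\right)^{\frac{3}{2}} + 2 w^{2}$)
$F{\left(9 \right)} \left(-65\right) + 11 = \left(2 \cdot 9^{2} + 5 \sqrt{5} \left(5 - 9\right)^{\frac{3}{2}}\right) \left(-65\right) + 11 = \left(2 \cdot 81 + 5 \sqrt{5} \left(5 - 9\right)^{\frac{3}{2}}\right) \left(-65\right) + 11 = \left(162 + 5 \sqrt{5} \left(-4\right)^{\frac{3}{2}}\right) \left(-65\right) + 11 = \left(162 + 5 \sqrt{5} \left(- 8 i\right)\right) \left(-65\right) + 11 = \left(162 - 40 i \sqrt{5}\right) \left(-65\right) + 11 = \left(-10530 + 2600 i \sqrt{5}\right) + 11 = -10519 + 2600 i \sqrt{5}$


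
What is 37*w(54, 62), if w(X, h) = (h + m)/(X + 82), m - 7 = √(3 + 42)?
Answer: 2553/136 + 111*√5/136 ≈ 20.597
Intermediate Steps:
m = 7 + 3*√5 (m = 7 + √(3 + 42) = 7 + √45 = 7 + 3*√5 ≈ 13.708)
w(X, h) = (7 + h + 3*√5)/(82 + X) (w(X, h) = (h + (7 + 3*√5))/(X + 82) = (7 + h + 3*√5)/(82 + X))
37*w(54, 62) = 37*((7 + 62 + 3*√5)/(82 + 54)) = 37*((69 + 3*√5)/136) = 37*(69/136 + 3*√5/136) = 2553/136 + 111*√5/136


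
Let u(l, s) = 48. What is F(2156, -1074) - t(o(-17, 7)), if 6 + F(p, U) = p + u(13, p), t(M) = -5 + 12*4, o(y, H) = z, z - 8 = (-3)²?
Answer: 2155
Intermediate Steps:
z = 17 (z = 8 + (-3)² = 8 + 9 = 17)
o(y, H) = 17
t(M) = 43 (t(M) = -5 + 48 = 43)
F(p, U) = 42 + p (F(p, U) = -6 + (p + 48) = -6 + (48 + p) = 42 + p)
F(2156, -1074) - t(o(-17, 7)) = (42 + 2156) - 1*43 = 2198 - 43 = 2155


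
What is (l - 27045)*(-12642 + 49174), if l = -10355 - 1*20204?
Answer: -2104389328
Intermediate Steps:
l = -30559 (l = -10355 - 20204 = -30559)
(l - 27045)*(-12642 + 49174) = (-30559 - 27045)*(-12642 + 49174) = -57604*36532 = -2104389328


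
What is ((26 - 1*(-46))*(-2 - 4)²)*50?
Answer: 129600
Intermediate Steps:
((26 - 1*(-46))*(-2 - 4)²)*50 = ((26 + 46)*(-6)²)*50 = (72*36)*50 = 2592*50 = 129600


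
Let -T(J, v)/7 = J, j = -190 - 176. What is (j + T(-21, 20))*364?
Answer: -79716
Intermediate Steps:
j = -366
T(J, v) = -7*J
(j + T(-21, 20))*364 = (-366 - 7*(-21))*364 = (-366 + 147)*364 = -219*364 = -79716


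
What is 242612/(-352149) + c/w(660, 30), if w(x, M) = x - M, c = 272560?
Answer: 456328028/1056447 ≈ 431.95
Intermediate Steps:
242612/(-352149) + c/w(660, 30) = 242612/(-352149) + 272560/(660 - 1*30) = 242612*(-1/352149) + 272560/(660 - 30) = -242612/352149 + 272560/630 = -242612/352149 + 272560*(1/630) = -242612/352149 + 27256/63 = 456328028/1056447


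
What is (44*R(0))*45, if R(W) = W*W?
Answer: 0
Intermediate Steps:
R(W) = W**2
(44*R(0))*45 = (44*0**2)*45 = (44*0)*45 = 0*45 = 0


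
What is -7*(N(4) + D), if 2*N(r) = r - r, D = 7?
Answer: -49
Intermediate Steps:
N(r) = 0 (N(r) = (r - r)/2 = (½)*0 = 0)
-7*(N(4) + D) = -7*(0 + 7) = -7*7 = -49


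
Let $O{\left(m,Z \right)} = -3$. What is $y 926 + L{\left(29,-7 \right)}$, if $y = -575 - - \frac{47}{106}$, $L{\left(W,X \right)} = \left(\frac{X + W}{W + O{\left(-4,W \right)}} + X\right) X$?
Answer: $- \frac{366545477}{689} \approx -5.32 \cdot 10^{5}$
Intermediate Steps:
$L{\left(W,X \right)} = X \left(X + \frac{W + X}{-3 + W}\right)$ ($L{\left(W,X \right)} = \left(\frac{X + W}{W - 3} + X\right) X = \left(\frac{W + X}{-3 + W} + X\right) X = \left(X + \frac{W + X}{-3 + W}\right) X = X \left(X + \frac{W + X}{-3 + W}\right)$)
$y = - \frac{60903}{106}$ ($y = -575 - \left(-47\right) \frac{1}{106} = -575 - - \frac{47}{106} = -575 + \frac{47}{106} = - \frac{60903}{106} \approx -574.56$)
$y 926 + L{\left(29,-7 \right)} = \left(- \frac{60903}{106}\right) 926 - \frac{7 \left(29 - -14 + 29 \left(-7\right)\right)}{-3 + 29} = - \frac{28198089}{53} - \frac{7 \left(29 + 14 - 203\right)}{26} = - \frac{28198089}{53} - \frac{7}{26} \left(-160\right) = - \frac{28198089}{53} + \frac{560}{13} = - \frac{366545477}{689}$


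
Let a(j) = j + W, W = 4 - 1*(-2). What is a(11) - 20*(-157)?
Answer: 3157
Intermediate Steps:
W = 6 (W = 4 + 2 = 6)
a(j) = 6 + j (a(j) = j + 6 = 6 + j)
a(11) - 20*(-157) = (6 + 11) - 20*(-157) = 17 + 3140 = 3157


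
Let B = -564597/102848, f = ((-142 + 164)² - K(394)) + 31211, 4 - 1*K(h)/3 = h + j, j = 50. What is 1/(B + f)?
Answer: 102848/3394962123 ≈ 3.0294e-5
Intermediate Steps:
K(h) = -138 - 3*h (K(h) = 12 - 3*(h + 50) = 12 - 3*(50 + h) = 12 + (-150 - 3*h) = -138 - 3*h)
f = 33015 (f = ((-142 + 164)² - (-138 - 3*394)) + 31211 = (22² - (-138 - 1182)) + 31211 = (484 - 1*(-1320)) + 31211 = (484 + 1320) + 31211 = 1804 + 31211 = 33015)
B = -564597/102848 (B = -564597*1/102848 = -564597/102848 ≈ -5.4896)
1/(B + f) = 1/(-564597/102848 + 33015) = 1/(3394962123/102848) = 102848/3394962123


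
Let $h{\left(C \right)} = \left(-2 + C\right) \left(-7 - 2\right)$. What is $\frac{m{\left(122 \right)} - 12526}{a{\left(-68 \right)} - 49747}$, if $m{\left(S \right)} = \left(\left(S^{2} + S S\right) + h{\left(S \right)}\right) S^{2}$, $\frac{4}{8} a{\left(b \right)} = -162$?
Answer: $- \frac{426979666}{50071} \approx -8527.5$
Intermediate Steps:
$h{\left(C \right)} = 18 - 9 C$ ($h{\left(C \right)} = \left(-2 + C\right) \left(-9\right) = 18 - 9 C$)
$a{\left(b \right)} = -324$ ($a{\left(b \right)} = 2 \left(-162\right) = -324$)
$m{\left(S \right)} = S^{2} \left(18 - 9 S + 2 S^{2}\right)$ ($m{\left(S \right)} = \left(\left(S^{2} + S S\right) - \left(-18 + 9 S\right)\right) S^{2} = \left(\left(S^{2} + S^{2}\right) - \left(-18 + 9 S\right)\right) S^{2} = \left(2 S^{2} - \left(-18 + 9 S\right)\right) S^{2} = \left(18 - 9 S + 2 S^{2}\right) S^{2} = S^{2} \left(18 - 9 S + 2 S^{2}\right)$)
$\frac{m{\left(122 \right)} - 12526}{a{\left(-68 \right)} - 49747} = \frac{122^{2} \left(18 - 1098 + 2 \cdot 122^{2}\right) - 12526}{-324 - 49747} = \frac{14884 \left(18 - 1098 + 2 \cdot 14884\right) - 12526}{-50071} = \left(14884 \left(18 - 1098 + 29768\right) - 12526\right) \left(- \frac{1}{50071}\right) = \left(14884 \cdot 28688 - 12526\right) \left(- \frac{1}{50071}\right) = \left(426992192 - 12526\right) \left(- \frac{1}{50071}\right) = 426979666 \left(- \frac{1}{50071}\right) = - \frac{426979666}{50071}$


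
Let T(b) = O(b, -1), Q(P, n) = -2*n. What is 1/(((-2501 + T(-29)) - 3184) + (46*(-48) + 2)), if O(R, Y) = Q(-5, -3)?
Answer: -1/7885 ≈ -0.00012682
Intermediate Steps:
O(R, Y) = 6 (O(R, Y) = -2*(-3) = 6)
T(b) = 6
1/(((-2501 + T(-29)) - 3184) + (46*(-48) + 2)) = 1/(((-2501 + 6) - 3184) + (46*(-48) + 2)) = 1/((-2495 - 3184) + (-2208 + 2)) = 1/(-5679 - 2206) = 1/(-7885) = -1/7885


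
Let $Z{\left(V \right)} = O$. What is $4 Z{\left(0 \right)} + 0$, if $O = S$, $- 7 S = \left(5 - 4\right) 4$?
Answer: $- \frac{16}{7} \approx -2.2857$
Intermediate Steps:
$S = - \frac{4}{7}$ ($S = - \frac{\left(5 - 4\right) 4}{7} = - \frac{1 \cdot 4}{7} = \left(- \frac{1}{7}\right) 4 = - \frac{4}{7} \approx -0.57143$)
$O = - \frac{4}{7} \approx -0.57143$
$Z{\left(V \right)} = - \frac{4}{7}$
$4 Z{\left(0 \right)} + 0 = 4 \left(- \frac{4}{7}\right) + 0 = - \frac{16}{7} + 0 = - \frac{16}{7}$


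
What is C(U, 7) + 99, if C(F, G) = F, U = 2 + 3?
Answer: 104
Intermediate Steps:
U = 5
C(U, 7) + 99 = 5 + 99 = 104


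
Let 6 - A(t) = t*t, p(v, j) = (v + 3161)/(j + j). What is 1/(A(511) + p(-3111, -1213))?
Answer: -1213/316732520 ≈ -3.8297e-6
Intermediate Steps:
p(v, j) = (3161 + v)/(2*j) (p(v, j) = (3161 + v)/((2*j)) = (3161 + v)*(1/(2*j)) = (3161 + v)/(2*j))
A(t) = 6 - t² (A(t) = 6 - t*t = 6 - t²)
1/(A(511) + p(-3111, -1213)) = 1/((6 - 1*511²) + (½)*(3161 - 3111)/(-1213)) = 1/((6 - 1*261121) + (½)*(-1/1213)*50) = 1/((6 - 261121) - 25/1213) = 1/(-261115 - 25/1213) = 1/(-316732520/1213) = -1213/316732520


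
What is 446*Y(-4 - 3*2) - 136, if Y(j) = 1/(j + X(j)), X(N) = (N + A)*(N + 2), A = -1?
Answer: -5081/39 ≈ -130.28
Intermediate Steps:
X(N) = (-1 + N)*(2 + N) (X(N) = (N - 1)*(N + 2) = (-1 + N)*(2 + N))
Y(j) = 1/(-2 + j² + 2*j) (Y(j) = 1/(j + (-2 + j + j²)) = 1/(-2 + j² + 2*j))
446*Y(-4 - 3*2) - 136 = 446/(-2 + (-4 - 3*2)² + 2*(-4 - 3*2)) - 136 = 446/(-2 + (-4 - 6)² + 2*(-4 - 6)) - 136 = 446/(-2 + (-10)² + 2*(-10)) - 136 = 446/(-2 + 100 - 20) - 136 = 446/78 - 136 = 446*(1/78) - 136 = 223/39 - 136 = -5081/39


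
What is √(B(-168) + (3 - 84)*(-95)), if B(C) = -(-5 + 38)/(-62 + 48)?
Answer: √1508682/14 ≈ 87.735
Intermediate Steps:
B(C) = 33/14 (B(C) = -33/(-14) = -33*(-1)/14 = -1*(-33/14) = 33/14)
√(B(-168) + (3 - 84)*(-95)) = √(33/14 + (3 - 84)*(-95)) = √(33/14 - 81*(-95)) = √(33/14 + 7695) = √(107763/14) = √1508682/14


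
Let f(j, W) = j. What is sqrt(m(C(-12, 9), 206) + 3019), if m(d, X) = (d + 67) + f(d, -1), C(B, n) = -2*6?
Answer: sqrt(3062) ≈ 55.335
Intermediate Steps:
C(B, n) = -12
m(d, X) = 67 + 2*d (m(d, X) = (d + 67) + d = (67 + d) + d = 67 + 2*d)
sqrt(m(C(-12, 9), 206) + 3019) = sqrt((67 + 2*(-12)) + 3019) = sqrt((67 - 24) + 3019) = sqrt(43 + 3019) = sqrt(3062)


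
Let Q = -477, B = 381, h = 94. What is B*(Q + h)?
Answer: -145923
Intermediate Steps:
B*(Q + h) = 381*(-477 + 94) = 381*(-383) = -145923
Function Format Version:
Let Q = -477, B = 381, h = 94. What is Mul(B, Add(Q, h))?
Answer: -145923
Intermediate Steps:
Mul(B, Add(Q, h)) = Mul(381, Add(-477, 94)) = Mul(381, -383) = -145923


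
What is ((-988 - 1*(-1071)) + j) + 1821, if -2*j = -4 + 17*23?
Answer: 3421/2 ≈ 1710.5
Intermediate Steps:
j = -387/2 (j = -(-4 + 17*23)/2 = -(-4 + 391)/2 = -1/2*387 = -387/2 ≈ -193.50)
((-988 - 1*(-1071)) + j) + 1821 = ((-988 - 1*(-1071)) - 387/2) + 1821 = ((-988 + 1071) - 387/2) + 1821 = (83 - 387/2) + 1821 = -221/2 + 1821 = 3421/2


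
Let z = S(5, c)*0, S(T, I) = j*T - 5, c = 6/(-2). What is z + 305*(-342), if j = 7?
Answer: -104310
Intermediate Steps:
c = -3 (c = 6*(-1/2) = -3)
S(T, I) = -5 + 7*T (S(T, I) = 7*T - 5 = -5 + 7*T)
z = 0 (z = (-5 + 7*5)*0 = (-5 + 35)*0 = 30*0 = 0)
z + 305*(-342) = 0 + 305*(-342) = 0 - 104310 = -104310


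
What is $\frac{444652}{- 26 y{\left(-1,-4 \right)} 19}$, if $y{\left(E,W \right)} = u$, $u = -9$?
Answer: $\frac{17102}{171} \approx 100.01$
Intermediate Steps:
$y{\left(E,W \right)} = -9$
$\frac{444652}{- 26 y{\left(-1,-4 \right)} 19} = \frac{444652}{\left(-26\right) \left(-9\right) 19} = \frac{444652}{234 \cdot 19} = \frac{444652}{4446} = 444652 \cdot \frac{1}{4446} = \frac{17102}{171}$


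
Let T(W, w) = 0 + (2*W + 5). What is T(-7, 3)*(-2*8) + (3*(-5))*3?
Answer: 99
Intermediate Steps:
T(W, w) = 5 + 2*W (T(W, w) = 0 + (5 + 2*W) = 5 + 2*W)
T(-7, 3)*(-2*8) + (3*(-5))*3 = (5 + 2*(-7))*(-2*8) + (3*(-5))*3 = (5 - 14)*(-16) - 15*3 = -9*(-16) - 45 = 144 - 45 = 99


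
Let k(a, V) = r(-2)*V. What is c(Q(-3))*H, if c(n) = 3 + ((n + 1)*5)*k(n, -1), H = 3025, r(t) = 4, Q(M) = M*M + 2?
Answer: -716925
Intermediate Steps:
Q(M) = 2 + M² (Q(M) = M² + 2 = 2 + M²)
k(a, V) = 4*V
c(n) = -17 - 20*n (c(n) = 3 + ((n + 1)*5)*(4*(-1)) = 3 + ((1 + n)*5)*(-4) = 3 + (5 + 5*n)*(-4) = 3 + (-20 - 20*n) = -17 - 20*n)
c(Q(-3))*H = (-17 - 20*(2 + (-3)²))*3025 = (-17 - 20*(2 + 9))*3025 = (-17 - 20*11)*3025 = (-17 - 220)*3025 = -237*3025 = -716925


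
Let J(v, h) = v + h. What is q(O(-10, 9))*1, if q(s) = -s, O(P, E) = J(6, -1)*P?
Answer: 50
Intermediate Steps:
J(v, h) = h + v
O(P, E) = 5*P (O(P, E) = (-1 + 6)*P = 5*P)
q(O(-10, 9))*1 = -5*(-10)*1 = -1*(-50)*1 = 50*1 = 50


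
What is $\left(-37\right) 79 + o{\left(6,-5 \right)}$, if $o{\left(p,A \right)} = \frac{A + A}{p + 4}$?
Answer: $-2924$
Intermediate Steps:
$o{\left(p,A \right)} = \frac{2 A}{4 + p}$
$\left(-37\right) 79 + o{\left(6,-5 \right)} = \left(-37\right) 79 + 2 \left(-5\right) \frac{1}{4 + 6} = -2923 + 2 \left(-5\right) \frac{1}{10} = -2923 - 1 = -2924$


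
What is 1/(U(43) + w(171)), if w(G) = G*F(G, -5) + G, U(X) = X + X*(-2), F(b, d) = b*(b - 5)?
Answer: 1/4854134 ≈ 2.0601e-7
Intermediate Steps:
F(b, d) = b*(-5 + b)
U(X) = -X (U(X) = X - 2*X = -X)
w(G) = G + G**2*(-5 + G) (w(G) = G*(G*(-5 + G)) + G = G**2*(-5 + G) + G = G + G**2*(-5 + G))
1/(U(43) + w(171)) = 1/(-1*43 + 171*(1 + 171*(-5 + 171))) = 1/(-43 + 171*(1 + 171*166)) = 1/(-43 + 171*(1 + 28386)) = 1/(-43 + 171*28387) = 1/(-43 + 4854177) = 1/4854134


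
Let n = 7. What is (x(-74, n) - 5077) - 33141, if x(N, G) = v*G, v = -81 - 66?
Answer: -39247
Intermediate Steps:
v = -147
x(N, G) = -147*G
(x(-74, n) - 5077) - 33141 = (-147*7 - 5077) - 33141 = (-1029 - 5077) - 33141 = -6106 - 33141 = -39247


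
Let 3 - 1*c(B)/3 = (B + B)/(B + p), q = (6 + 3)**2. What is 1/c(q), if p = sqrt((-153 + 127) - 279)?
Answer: 1246/4653 - 3*I*sqrt(305)/517 ≈ 0.26778 - 0.10134*I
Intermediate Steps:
p = I*sqrt(305) (p = sqrt(-26 - 279) = sqrt(-305) = I*sqrt(305) ≈ 17.464*I)
q = 81 (q = 9**2 = 81)
c(B) = 9 - 6*B/(B + I*sqrt(305)) (c(B) = 9 - 3*(B + B)/(B + I*sqrt(305)) = 9 - 3*2*B/(B + I*sqrt(305)) = 9 - 6*B/(B + I*sqrt(305)))
1/c(q) = 1/(3*(81 + 3*I*sqrt(305))/(81 + I*sqrt(305))) = (81 + I*sqrt(305))/(3*(81 + 3*I*sqrt(305)))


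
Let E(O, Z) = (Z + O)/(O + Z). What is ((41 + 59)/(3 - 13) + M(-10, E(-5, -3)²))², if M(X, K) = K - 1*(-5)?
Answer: 16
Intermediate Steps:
E(O, Z) = 1 (E(O, Z) = (O + Z)/(O + Z) = 1)
M(X, K) = 5 + K (M(X, K) = K + 5 = 5 + K)
((41 + 59)/(3 - 13) + M(-10, E(-5, -3)²))² = ((41 + 59)/(3 - 13) + (5 + 1²))² = (100/(-10) + (5 + 1))² = (100*(-⅒) + 6)² = (-10 + 6)² = (-4)² = 16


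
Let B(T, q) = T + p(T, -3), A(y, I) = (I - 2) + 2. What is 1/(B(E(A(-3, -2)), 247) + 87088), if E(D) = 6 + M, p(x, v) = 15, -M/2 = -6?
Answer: 1/87121 ≈ 1.1478e-5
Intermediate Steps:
M = 12 (M = -2*(-6) = 12)
A(y, I) = I (A(y, I) = (-2 + I) + 2 = I)
E(D) = 18 (E(D) = 6 + 12 = 18)
B(T, q) = 15 + T (B(T, q) = T + 15 = 15 + T)
1/(B(E(A(-3, -2)), 247) + 87088) = 1/((15 + 18) + 87088) = 1/(33 + 87088) = 1/87121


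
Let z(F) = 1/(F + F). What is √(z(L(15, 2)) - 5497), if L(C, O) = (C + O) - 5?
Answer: I*√791562/12 ≈ 74.141*I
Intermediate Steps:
L(C, O) = -5 + C + O
z(F) = 1/(2*F)
√(z(L(15, 2)) - 5497) = √(1/(2*(-5 + 15 + 2)) - 5497) = √((½)/12 - 5497) = √((½)*(1/12) - 5497) = √(1/24 - 5497) = √(-131927/24) = I*√791562/12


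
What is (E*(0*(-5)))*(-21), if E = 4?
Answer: 0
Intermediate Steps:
(E*(0*(-5)))*(-21) = (4*(0*(-5)))*(-21) = (4*0)*(-21) = 0*(-21) = 0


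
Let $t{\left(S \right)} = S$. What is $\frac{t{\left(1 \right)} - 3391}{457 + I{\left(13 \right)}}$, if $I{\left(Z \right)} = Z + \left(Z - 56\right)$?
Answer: $- \frac{3390}{427} \approx -7.9391$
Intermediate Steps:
$I{\left(Z \right)} = -56 + 2 Z$ ($I{\left(Z \right)} = Z + \left(-56 + Z\right) = -56 + 2 Z$)
$\frac{t{\left(1 \right)} - 3391}{457 + I{\left(13 \right)}} = \frac{1 - 3391}{457 + \left(-56 + 2 \cdot 13\right)} = - \frac{3390}{457 + \left(-56 + 26\right)} = - \frac{3390}{457 - 30} = - \frac{3390}{427}$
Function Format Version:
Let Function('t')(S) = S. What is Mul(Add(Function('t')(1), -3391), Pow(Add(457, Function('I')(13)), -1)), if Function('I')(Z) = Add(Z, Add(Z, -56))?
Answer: Rational(-3390, 427) ≈ -7.9391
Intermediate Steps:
Function('I')(Z) = Add(-56, Mul(2, Z)) (Function('I')(Z) = Add(Z, Add(-56, Z)) = Add(-56, Mul(2, Z)))
Mul(Add(Function('t')(1), -3391), Pow(Add(457, Function('I')(13)), -1)) = Mul(Add(1, -3391), Pow(Add(457, Add(-56, Mul(2, 13))), -1)) = Mul(-3390, Pow(Add(457, Add(-56, 26)), -1)) = Mul(-3390, Pow(Add(457, -30), -1)) = Mul(-3390, Pow(427, -1)) = Mul(-3390, Rational(1, 427)) = Rational(-3390, 427)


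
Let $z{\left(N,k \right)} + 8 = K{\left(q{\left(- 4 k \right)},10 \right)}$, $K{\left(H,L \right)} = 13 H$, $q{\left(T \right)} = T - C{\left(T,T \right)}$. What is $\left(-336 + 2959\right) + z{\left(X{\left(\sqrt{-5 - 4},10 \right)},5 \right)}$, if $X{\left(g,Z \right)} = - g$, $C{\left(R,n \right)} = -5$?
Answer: $2420$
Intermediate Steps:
$q{\left(T \right)} = 5 + T$ ($q{\left(T \right)} = T - -5 = T + 5 = 5 + T$)
$z{\left(N,k \right)} = 57 - 52 k$ ($z{\left(N,k \right)} = -8 + 13 \left(5 - 4 k\right) = -8 - \left(-65 + 52 k\right) = 57 - 52 k$)
$\left(-336 + 2959\right) + z{\left(X{\left(\sqrt{-5 - 4},10 \right)},5 \right)} = \left(-336 + 2959\right) + \left(57 - 260\right) = 2623 + \left(57 - 260\right) = 2623 - 203 = 2420$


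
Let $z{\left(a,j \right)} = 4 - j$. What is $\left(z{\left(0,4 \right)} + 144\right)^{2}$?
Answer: $20736$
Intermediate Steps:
$\left(z{\left(0,4 \right)} + 144\right)^{2} = \left(\left(4 - 4\right) + 144\right)^{2} = \left(0 + 144\right)^{2} = 144^{2} = 20736$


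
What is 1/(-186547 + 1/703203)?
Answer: -703203/131180410040 ≈ -5.3606e-6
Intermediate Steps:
1/(-186547 + 1/703203) = 1/(-131180410040/703203) = -703203/131180410040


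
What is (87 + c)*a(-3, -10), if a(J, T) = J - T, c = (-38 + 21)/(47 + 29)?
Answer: 46165/76 ≈ 607.43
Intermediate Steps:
c = -17/76 ≈ -0.22368
(87 + c)*a(-3, -10) = (87 - 17/76)*(-3 - 1*(-10)) = 6595*(-3 + 10)/76 = (6595/76)*7 = 46165/76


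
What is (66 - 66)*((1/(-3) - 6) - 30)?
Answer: 0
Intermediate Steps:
(66 - 66)*((1/(-3) - 6) - 30) = 0*((-⅓ - 6) - 30) = 0*(-19/3 - 30) = 0*(-109/3) = 0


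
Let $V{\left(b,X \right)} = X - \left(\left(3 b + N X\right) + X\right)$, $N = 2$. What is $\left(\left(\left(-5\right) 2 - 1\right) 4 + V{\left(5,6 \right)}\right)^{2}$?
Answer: $5041$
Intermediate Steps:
$V{\left(b,X \right)} = - 3 b - 2 X$ ($V{\left(b,X \right)} = X - \left(\left(3 b + 2 X\right) + X\right) = X - \left(\left(2 X + 3 b\right) + X\right) = X - \left(3 X + 3 b\right) = - 3 b - 2 X$)
$\left(\left(\left(-5\right) 2 - 1\right) 4 + V{\left(5,6 \right)}\right)^{2} = \left(\left(\left(-5\right) 2 - 1\right) 4 - 27\right)^{2} = \left(\left(-10 - 1\right) 4 - 27\right)^{2} = \left(\left(-11\right) 4 - 27\right)^{2} = \left(-44 - 27\right)^{2} = \left(-71\right)^{2} = 5041$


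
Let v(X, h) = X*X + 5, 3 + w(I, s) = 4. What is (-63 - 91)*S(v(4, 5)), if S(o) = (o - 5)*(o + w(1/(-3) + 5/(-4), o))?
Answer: -54208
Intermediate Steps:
w(I, s) = 1 (w(I, s) = -3 + 4 = 1)
v(X, h) = 5 + X² (v(X, h) = X² + 5 = 5 + X²)
S(o) = (1 + o)*(-5 + o) (S(o) = (o - 5)*(o + 1) = (-5 + o)*(1 + o) = (1 + o)*(-5 + o))
(-63 - 91)*S(v(4, 5)) = (-63 - 91)*(-5 + (5 + 4²)² - 4*(5 + 4²)) = -154*(-5 + (5 + 16)² - 4*(5 + 16)) = -154*(-5 + 21² - 4*21) = -154*(-5 + 441 - 84) = -154*352 = -54208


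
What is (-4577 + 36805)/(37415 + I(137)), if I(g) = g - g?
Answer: 4604/5345 ≈ 0.86137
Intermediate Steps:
I(g) = 0
(-4577 + 36805)/(37415 + I(137)) = (-4577 + 36805)/(37415 + 0) = 32228/37415 = 32228*(1/37415) = 4604/5345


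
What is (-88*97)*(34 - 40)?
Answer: 51216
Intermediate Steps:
(-88*97)*(34 - 40) = -8536*(-6) = 51216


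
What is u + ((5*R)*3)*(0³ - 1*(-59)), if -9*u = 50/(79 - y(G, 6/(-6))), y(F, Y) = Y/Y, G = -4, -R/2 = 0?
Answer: -25/351 ≈ -0.071225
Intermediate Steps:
R = 0 (R = -2*0 = 0)
y(F, Y) = 1
u = -25/351 (u = -50/(9*(79 - 1*1)) = -50/(9*(79 - 1)) = -50/(9*78) = -⅑*25/39 = -25/351 ≈ -0.071225)
u + ((5*R)*3)*(0³ - 1*(-59)) = -25/351 + ((5*0)*3)*(0³ - 1*(-59)) = -25/351 + (0*3)*(0 + 59) = -25/351 + 0*59 = -25/351 + 0 = -25/351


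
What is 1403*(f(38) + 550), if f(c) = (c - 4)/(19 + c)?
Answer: 44031752/57 ≈ 7.7249e+5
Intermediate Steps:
f(c) = (-4 + c)/(19 + c)
1403*(f(38) + 550) = 1403*((-4 + 38)/(19 + 38) + 550) = 1403*(34/57 + 550) = 1403*(31384/57) = 44031752/57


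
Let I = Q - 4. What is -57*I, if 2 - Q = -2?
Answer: 0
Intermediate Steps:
Q = 4 (Q = 2 - 1*(-2) = 2 + 2 = 4)
I = 0 (I = 4 - 4 = 0)
-57*I = -57*0 = 0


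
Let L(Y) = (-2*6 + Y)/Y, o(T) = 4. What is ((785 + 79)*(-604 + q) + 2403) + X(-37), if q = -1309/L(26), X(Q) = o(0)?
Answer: -2619833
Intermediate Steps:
X(Q) = 4
L(Y) = (-12 + Y)/Y
q = -2431 (q = -1309*26/(-12 + 26) = -1309/((1/26)*14) = -1309/7/13 = -1309*13/7 = -2431)
((785 + 79)*(-604 + q) + 2403) + X(-37) = ((785 + 79)*(-604 - 2431) + 2403) + 4 = (864*(-3035) + 2403) + 4 = (-2622240 + 2403) + 4 = -2619837 + 4 = -2619833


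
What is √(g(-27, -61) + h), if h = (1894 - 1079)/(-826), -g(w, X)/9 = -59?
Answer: √361615366/826 ≈ 23.022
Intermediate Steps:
g(w, X) = 531 (g(w, X) = -9*(-59) = 531)
h = -815/826 (h = 815*(-1/826) = -815/826 ≈ -0.98668)
√(g(-27, -61) + h) = √(531 - 815/826) = √(437791/826) = √361615366/826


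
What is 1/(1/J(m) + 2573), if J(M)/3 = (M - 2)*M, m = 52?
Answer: 7800/20069401 ≈ 0.00038865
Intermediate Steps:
J(M) = 3*M*(-2 + M) (J(M) = 3*((M - 2)*M) = 3*((-2 + M)*M) = 3*(M*(-2 + M)) = 3*M*(-2 + M))
1/(1/J(m) + 2573) = 1/(1/(3*52*(-2 + 52)) + 2573) = 1/(1/(3*52*50) + 2573) = 1/(1/7800 + 2573) = 1/(20069401/7800) = 7800/20069401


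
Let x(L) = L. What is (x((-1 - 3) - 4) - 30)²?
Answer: 1444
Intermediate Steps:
(x((-1 - 3) - 4) - 30)² = (((-1 - 3) - 4) - 30)² = ((-4 - 4) - 30)² = (-8 - 30)² = (-38)² = 1444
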